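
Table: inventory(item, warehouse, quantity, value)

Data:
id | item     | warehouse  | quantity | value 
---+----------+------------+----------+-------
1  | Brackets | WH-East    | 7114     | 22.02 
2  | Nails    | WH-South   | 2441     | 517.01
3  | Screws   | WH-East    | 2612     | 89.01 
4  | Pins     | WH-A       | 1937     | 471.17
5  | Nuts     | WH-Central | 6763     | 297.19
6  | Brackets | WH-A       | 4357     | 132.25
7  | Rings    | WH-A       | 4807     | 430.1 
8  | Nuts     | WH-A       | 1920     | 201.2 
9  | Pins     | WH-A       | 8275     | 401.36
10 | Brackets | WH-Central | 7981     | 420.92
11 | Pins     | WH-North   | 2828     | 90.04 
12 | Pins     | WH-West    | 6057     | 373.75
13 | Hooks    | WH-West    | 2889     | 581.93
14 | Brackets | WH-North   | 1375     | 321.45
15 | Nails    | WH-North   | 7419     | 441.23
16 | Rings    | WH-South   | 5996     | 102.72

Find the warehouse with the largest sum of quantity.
SELECT warehouse, SUM(quantity) as val
FROM inventory
GROUP BY warehouse
ORDER BY val DESC
LIMIT 1

Result: WH-A with sum(quantity) = 21296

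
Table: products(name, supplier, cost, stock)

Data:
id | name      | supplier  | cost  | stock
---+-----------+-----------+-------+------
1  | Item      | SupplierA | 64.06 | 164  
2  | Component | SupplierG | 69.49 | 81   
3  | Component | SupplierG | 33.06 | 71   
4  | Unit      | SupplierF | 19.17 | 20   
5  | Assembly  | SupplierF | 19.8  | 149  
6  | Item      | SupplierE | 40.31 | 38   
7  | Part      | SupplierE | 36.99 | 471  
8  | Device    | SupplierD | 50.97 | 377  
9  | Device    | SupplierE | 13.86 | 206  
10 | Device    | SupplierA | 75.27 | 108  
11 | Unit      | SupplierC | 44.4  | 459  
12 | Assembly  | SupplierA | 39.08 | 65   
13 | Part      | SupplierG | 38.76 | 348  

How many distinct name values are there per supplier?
SELECT supplier, COUNT(DISTINCT name)
FROM products
GROUP BY supplier

Result:
  SupplierA: 3 distinct
  SupplierC: 1 distinct
  SupplierD: 1 distinct
  SupplierE: 3 distinct
  SupplierF: 2 distinct
  SupplierG: 2 distinct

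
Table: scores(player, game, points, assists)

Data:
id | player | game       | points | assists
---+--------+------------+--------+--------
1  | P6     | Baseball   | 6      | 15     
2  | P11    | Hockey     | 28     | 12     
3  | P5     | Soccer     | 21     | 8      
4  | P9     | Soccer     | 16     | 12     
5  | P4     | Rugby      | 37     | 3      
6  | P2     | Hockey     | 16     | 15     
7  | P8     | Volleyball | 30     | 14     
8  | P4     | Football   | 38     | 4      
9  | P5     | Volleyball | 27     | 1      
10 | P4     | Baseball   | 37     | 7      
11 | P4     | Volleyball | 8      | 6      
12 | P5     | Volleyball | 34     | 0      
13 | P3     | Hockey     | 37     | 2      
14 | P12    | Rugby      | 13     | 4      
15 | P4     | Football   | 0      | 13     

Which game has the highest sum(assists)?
SELECT game, SUM(assists) as val
FROM scores
GROUP BY game
ORDER BY val DESC
LIMIT 1

Result: Hockey with sum(assists) = 29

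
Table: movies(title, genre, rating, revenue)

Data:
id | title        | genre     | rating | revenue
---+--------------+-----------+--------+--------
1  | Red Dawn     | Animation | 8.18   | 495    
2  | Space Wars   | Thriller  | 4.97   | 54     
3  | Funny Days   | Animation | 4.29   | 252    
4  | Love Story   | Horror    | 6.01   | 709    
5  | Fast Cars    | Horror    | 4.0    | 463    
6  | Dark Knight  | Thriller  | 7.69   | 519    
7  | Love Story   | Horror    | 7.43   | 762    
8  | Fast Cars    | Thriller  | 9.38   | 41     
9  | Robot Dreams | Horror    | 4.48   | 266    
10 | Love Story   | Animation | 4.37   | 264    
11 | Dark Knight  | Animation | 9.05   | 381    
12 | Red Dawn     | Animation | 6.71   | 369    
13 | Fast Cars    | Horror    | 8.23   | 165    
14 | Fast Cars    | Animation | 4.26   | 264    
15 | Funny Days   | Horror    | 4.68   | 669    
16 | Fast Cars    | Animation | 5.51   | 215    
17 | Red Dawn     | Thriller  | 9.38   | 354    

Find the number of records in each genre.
SELECT genre, COUNT(*) as count
FROM movies
GROUP BY genre

Result:
  Animation: 7
  Horror: 6
  Thriller: 4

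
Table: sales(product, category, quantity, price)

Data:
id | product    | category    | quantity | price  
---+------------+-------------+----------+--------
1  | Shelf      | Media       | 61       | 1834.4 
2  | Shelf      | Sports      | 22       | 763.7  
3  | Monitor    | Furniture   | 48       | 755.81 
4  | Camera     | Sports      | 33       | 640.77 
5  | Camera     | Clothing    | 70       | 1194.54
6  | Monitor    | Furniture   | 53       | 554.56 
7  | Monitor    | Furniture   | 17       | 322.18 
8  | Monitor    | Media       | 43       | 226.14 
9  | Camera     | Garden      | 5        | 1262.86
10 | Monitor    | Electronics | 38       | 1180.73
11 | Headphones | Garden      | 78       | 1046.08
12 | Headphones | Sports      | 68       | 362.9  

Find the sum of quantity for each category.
SELECT category, SUM(quantity) as result
FROM sales
GROUP BY category

Result:
  Clothing: 70
  Electronics: 38
  Furniture: 118
  Garden: 83
  Media: 104
  Sports: 123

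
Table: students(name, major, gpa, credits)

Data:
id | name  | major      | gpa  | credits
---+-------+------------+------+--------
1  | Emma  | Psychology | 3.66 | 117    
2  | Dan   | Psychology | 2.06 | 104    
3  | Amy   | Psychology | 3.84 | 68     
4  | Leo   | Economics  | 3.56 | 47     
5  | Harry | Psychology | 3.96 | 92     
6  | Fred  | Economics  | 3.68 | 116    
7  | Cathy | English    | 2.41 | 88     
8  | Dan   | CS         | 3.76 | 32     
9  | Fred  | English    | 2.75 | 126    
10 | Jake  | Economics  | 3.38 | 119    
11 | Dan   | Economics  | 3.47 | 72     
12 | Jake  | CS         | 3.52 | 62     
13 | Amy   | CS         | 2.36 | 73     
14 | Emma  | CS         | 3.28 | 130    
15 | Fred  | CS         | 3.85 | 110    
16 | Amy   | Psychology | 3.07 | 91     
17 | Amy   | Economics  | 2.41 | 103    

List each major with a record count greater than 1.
SELECT major, COUNT(*) as cnt
FROM students
GROUP BY major
HAVING COUNT(*) > 1

Result:
  CS: 5
  Economics: 5
  English: 2
  Psychology: 5

Note: HAVING filters groups after aggregation, WHERE filters rows before.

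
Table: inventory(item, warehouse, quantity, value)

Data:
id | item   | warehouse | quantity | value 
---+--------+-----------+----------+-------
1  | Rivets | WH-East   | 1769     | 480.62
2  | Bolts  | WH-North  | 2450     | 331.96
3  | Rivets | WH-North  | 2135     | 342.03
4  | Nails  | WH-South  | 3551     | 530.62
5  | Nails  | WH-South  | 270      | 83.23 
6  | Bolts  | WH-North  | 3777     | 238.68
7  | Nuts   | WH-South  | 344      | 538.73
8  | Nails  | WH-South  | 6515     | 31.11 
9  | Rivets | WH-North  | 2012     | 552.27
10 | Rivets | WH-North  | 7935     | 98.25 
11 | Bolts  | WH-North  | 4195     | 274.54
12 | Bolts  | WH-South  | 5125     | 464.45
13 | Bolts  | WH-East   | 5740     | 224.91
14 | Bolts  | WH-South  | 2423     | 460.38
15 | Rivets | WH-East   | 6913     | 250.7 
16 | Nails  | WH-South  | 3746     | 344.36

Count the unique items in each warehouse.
SELECT warehouse, COUNT(DISTINCT item)
FROM inventory
GROUP BY warehouse

Result:
  WH-East: 2 distinct
  WH-North: 2 distinct
  WH-South: 3 distinct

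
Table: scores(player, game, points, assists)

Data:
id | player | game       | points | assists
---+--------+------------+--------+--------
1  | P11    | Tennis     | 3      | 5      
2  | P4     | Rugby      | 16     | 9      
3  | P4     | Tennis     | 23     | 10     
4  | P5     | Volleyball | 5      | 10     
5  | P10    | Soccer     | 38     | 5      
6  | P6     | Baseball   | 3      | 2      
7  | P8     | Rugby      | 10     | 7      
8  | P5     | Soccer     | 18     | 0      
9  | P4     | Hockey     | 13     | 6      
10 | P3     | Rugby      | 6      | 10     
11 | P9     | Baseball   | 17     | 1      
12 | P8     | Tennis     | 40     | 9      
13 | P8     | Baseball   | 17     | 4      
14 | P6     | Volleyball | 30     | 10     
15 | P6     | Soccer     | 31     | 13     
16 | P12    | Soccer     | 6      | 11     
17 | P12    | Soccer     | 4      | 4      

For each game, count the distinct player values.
SELECT game, COUNT(DISTINCT player)
FROM scores
GROUP BY game

Result:
  Baseball: 3 distinct
  Hockey: 1 distinct
  Rugby: 3 distinct
  Soccer: 4 distinct
  Tennis: 3 distinct
  Volleyball: 2 distinct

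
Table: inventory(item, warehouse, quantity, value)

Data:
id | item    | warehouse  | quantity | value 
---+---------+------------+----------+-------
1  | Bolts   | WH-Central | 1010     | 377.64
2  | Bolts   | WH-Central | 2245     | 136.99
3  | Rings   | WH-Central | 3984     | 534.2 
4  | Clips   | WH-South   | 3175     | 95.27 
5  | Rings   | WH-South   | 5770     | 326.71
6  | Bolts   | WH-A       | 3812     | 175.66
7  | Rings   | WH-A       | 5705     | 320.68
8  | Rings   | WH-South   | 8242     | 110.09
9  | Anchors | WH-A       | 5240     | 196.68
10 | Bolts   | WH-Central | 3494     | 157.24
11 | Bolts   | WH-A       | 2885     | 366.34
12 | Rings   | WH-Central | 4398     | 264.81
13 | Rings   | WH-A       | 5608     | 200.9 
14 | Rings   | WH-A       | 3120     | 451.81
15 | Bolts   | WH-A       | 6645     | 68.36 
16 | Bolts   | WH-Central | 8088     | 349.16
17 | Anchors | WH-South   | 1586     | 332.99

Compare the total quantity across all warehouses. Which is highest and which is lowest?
SELECT warehouse, SUM(quantity)
FROM inventory
GROUP BY warehouse
ORDER BY SUM(quantity)

All groups:
  WH-South: 18773
  WH-Central: 23219
  WH-A: 33015

Highest: WH-A (33015)
Lowest: WH-South (18773)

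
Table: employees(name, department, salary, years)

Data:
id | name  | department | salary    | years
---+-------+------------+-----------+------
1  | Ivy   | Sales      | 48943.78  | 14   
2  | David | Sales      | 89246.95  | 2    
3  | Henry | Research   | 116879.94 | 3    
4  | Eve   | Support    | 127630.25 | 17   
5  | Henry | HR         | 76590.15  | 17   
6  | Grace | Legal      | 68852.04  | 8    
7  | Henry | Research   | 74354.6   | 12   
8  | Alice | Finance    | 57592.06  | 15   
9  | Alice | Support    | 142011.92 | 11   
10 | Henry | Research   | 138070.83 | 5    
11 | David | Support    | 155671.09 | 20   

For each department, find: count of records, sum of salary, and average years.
SELECT department,
       COUNT(*) as cnt,
       SUM(salary) as total_salary,
       AVG(years) as avg_years
FROM employees
GROUP BY department

Result:
  Finance: 1 records, 57592.06 total salary, 15.00 avg years
  HR: 1 records, 76590.15 total salary, 17.00 avg years
  Legal: 1 records, 68852.04 total salary, 8.00 avg years
  Research: 3 records, 329305.37 total salary, 6.67 avg years
  Sales: 2 records, 138190.73 total salary, 8.00 avg years
  Support: 3 records, 425313.26 total salary, 16.00 avg years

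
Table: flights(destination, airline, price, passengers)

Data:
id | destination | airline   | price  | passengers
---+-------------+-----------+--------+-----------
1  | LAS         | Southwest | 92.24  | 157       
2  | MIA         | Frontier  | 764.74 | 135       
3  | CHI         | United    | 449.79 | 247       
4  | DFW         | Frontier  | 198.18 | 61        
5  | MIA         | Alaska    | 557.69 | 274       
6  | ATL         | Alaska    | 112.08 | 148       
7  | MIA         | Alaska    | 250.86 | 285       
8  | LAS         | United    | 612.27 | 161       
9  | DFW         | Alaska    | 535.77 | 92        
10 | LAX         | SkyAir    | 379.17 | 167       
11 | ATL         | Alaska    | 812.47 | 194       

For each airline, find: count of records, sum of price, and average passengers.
SELECT airline,
       COUNT(*) as cnt,
       SUM(price) as total_price,
       AVG(passengers) as avg_passengers
FROM flights
GROUP BY airline

Result:
  Alaska: 5 records, 2268.87 total price, 198.60 avg passengers
  Frontier: 2 records, 962.92 total price, 98.00 avg passengers
  SkyAir: 1 records, 379.17 total price, 167.00 avg passengers
  Southwest: 1 records, 92.24 total price, 157.00 avg passengers
  United: 2 records, 1062.06 total price, 204.00 avg passengers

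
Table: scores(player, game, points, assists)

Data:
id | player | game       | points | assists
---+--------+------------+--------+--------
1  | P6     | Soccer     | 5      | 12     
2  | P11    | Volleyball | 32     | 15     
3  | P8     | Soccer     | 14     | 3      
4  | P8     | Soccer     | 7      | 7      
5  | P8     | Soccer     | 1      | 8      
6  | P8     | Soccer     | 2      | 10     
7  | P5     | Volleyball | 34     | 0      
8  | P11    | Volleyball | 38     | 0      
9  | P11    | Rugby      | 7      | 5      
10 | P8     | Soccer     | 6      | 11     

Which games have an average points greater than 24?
SELECT game, AVG(points)
FROM scores
GROUP BY game
HAVING AVG(points) > 24

Result:
  Volleyball: avg=34.67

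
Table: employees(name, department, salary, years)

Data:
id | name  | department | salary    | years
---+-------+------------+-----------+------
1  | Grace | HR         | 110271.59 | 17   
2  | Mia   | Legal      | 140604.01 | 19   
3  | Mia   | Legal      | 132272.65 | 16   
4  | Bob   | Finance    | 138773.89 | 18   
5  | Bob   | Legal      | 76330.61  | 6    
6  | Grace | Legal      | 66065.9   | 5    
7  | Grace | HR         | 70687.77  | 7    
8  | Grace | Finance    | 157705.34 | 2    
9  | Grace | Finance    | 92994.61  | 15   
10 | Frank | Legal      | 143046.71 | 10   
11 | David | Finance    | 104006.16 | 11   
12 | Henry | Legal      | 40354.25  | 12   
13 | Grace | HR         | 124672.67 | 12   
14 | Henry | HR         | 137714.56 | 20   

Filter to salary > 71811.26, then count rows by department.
SELECT department, COUNT(*)
FROM employees
WHERE salary > 71811.26
GROUP BY department

Note: WHERE filters rows before grouping.

Result:
  Finance: 4
  HR: 3
  Legal: 4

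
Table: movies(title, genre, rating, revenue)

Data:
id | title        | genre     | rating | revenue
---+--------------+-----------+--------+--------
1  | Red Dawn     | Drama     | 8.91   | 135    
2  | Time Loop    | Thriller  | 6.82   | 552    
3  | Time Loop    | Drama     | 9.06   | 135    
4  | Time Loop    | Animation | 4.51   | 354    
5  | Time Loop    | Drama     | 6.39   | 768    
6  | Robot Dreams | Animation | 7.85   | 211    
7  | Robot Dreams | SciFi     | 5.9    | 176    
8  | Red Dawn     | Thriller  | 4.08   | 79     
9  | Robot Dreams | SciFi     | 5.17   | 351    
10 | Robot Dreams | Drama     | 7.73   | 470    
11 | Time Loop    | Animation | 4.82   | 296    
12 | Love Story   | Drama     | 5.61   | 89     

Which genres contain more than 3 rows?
SELECT genre, COUNT(*) as cnt
FROM movies
GROUP BY genre
HAVING COUNT(*) > 3

Result:
  Drama: 5

Note: HAVING filters groups after aggregation, WHERE filters rows before.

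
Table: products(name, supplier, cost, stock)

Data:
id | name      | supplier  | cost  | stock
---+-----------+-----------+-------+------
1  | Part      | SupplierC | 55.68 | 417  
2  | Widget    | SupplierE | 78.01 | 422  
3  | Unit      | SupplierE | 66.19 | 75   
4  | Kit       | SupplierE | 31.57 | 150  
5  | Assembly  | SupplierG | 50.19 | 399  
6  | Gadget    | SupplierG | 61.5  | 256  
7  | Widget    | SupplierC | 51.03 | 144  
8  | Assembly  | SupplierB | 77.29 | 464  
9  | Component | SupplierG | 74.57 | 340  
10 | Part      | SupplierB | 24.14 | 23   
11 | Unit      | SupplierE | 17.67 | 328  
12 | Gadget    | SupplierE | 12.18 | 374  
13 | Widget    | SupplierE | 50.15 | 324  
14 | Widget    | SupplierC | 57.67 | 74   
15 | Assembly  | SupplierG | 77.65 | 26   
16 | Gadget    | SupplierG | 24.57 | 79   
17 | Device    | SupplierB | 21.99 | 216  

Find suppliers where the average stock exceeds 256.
SELECT supplier, AVG(stock)
FROM products
GROUP BY supplier
HAVING AVG(stock) > 256

Result:
  SupplierE: avg=278.83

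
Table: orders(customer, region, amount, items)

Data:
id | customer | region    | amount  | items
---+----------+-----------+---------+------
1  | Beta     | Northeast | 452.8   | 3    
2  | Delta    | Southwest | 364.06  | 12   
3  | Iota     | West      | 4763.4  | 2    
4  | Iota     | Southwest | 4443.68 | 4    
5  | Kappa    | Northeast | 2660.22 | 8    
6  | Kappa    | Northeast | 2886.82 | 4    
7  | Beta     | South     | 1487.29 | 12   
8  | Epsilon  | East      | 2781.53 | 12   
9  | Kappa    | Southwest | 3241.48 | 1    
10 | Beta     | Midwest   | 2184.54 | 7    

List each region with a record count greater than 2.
SELECT region, COUNT(*) as cnt
FROM orders
GROUP BY region
HAVING COUNT(*) > 2

Result:
  Northeast: 3
  Southwest: 3

Note: HAVING filters groups after aggregation, WHERE filters rows before.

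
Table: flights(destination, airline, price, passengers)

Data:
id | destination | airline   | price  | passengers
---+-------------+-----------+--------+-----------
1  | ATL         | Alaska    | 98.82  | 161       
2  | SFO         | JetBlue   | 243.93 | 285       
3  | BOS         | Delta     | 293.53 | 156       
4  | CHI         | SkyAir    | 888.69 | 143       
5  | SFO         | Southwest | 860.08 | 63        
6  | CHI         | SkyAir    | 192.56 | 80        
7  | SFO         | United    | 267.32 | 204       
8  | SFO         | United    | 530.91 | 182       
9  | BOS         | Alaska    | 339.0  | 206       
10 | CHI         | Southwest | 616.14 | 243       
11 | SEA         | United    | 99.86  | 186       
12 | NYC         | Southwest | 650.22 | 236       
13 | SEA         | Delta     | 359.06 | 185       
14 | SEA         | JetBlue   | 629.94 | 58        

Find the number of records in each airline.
SELECT airline, COUNT(*) as count
FROM flights
GROUP BY airline

Result:
  Alaska: 2
  Delta: 2
  JetBlue: 2
  SkyAir: 2
  Southwest: 3
  United: 3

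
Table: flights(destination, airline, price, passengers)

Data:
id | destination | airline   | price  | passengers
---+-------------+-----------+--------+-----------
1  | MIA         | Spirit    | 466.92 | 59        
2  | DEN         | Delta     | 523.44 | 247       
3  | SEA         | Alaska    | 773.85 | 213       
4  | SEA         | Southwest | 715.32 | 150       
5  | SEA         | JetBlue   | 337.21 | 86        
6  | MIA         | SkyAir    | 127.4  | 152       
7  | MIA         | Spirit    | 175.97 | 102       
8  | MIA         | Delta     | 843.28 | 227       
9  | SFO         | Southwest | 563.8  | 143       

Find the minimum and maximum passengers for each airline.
SELECT airline, MIN(passengers), MAX(passengers)
FROM flights
GROUP BY airline

Result:
  Alaska: min=213, max=213
  Delta: min=227, max=247
  JetBlue: min=86, max=86
  SkyAir: min=152, max=152
  Southwest: min=143, max=150
  Spirit: min=59, max=102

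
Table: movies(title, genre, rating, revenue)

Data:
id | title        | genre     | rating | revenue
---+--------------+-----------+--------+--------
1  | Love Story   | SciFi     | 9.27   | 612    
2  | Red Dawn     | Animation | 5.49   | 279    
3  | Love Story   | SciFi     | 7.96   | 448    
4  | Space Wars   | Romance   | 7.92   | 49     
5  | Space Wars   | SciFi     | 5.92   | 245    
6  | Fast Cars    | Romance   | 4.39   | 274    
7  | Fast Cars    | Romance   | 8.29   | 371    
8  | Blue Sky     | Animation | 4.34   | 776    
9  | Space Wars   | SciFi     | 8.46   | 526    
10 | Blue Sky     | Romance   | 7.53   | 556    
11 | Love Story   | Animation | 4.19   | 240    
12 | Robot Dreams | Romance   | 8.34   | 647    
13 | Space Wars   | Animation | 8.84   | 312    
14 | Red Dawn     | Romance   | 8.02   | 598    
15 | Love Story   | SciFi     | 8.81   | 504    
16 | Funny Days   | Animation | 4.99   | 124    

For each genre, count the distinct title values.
SELECT genre, COUNT(DISTINCT title)
FROM movies
GROUP BY genre

Result:
  Animation: 5 distinct
  Romance: 5 distinct
  SciFi: 2 distinct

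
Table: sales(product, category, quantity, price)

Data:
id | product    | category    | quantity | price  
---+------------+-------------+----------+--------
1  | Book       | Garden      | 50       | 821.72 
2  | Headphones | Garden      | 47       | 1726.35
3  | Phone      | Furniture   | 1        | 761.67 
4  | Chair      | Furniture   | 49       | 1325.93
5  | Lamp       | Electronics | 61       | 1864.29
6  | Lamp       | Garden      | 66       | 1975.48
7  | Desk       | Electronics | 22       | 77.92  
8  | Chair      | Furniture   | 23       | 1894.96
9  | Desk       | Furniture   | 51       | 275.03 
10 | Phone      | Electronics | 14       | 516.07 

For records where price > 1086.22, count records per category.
SELECT category, COUNT(*)
FROM sales
WHERE price > 1086.22
GROUP BY category

Note: WHERE filters rows before grouping.

Result:
  Electronics: 1
  Furniture: 2
  Garden: 2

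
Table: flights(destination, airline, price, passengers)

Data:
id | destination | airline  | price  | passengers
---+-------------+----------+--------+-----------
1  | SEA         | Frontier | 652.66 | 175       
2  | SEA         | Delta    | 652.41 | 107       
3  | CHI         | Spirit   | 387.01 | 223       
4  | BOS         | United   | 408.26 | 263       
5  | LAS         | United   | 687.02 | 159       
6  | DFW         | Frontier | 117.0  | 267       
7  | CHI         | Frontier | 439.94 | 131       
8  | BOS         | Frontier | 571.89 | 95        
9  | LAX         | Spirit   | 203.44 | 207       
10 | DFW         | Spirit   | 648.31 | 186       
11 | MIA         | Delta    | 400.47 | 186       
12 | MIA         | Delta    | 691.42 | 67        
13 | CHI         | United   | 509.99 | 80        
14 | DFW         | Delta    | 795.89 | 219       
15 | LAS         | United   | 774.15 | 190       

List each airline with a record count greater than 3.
SELECT airline, COUNT(*) as cnt
FROM flights
GROUP BY airline
HAVING COUNT(*) > 3

Result:
  Delta: 4
  Frontier: 4
  United: 4

Note: HAVING filters groups after aggregation, WHERE filters rows before.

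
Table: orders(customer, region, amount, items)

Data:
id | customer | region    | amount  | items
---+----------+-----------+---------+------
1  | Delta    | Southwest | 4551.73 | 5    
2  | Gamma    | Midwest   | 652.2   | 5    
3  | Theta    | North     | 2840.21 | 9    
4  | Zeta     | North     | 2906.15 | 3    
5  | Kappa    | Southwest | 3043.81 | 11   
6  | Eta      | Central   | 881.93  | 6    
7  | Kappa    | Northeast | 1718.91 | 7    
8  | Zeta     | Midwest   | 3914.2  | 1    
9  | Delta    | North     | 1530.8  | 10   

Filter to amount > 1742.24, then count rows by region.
SELECT region, COUNT(*)
FROM orders
WHERE amount > 1742.24
GROUP BY region

Note: WHERE filters rows before grouping.

Result:
  Midwest: 1
  North: 2
  Southwest: 2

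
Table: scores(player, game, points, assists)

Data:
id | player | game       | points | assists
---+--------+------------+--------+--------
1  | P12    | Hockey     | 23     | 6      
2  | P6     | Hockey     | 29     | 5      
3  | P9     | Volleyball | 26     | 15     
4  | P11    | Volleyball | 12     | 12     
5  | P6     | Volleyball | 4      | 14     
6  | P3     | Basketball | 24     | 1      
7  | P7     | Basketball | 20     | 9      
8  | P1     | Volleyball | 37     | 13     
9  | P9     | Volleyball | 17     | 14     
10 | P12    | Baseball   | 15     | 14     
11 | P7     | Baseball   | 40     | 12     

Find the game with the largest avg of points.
SELECT game, AVG(points) as val
FROM scores
GROUP BY game
ORDER BY val DESC
LIMIT 1

Result: Baseball with avg(points) = 27.50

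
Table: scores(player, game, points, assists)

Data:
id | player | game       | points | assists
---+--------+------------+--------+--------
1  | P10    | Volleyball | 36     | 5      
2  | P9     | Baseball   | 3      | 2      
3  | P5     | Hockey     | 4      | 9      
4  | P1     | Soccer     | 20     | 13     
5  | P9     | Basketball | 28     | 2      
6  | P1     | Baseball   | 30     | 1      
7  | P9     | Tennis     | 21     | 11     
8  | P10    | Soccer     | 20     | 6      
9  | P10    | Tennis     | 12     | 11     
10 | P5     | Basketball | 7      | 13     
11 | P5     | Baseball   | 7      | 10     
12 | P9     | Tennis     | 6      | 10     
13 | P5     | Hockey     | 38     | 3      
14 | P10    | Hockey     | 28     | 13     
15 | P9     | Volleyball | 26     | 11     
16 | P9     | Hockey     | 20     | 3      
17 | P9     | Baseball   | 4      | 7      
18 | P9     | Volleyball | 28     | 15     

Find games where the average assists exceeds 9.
SELECT game, AVG(assists)
FROM scores
GROUP BY game
HAVING AVG(assists) > 9

Result:
  Soccer: avg=9.50
  Tennis: avg=10.67
  Volleyball: avg=10.33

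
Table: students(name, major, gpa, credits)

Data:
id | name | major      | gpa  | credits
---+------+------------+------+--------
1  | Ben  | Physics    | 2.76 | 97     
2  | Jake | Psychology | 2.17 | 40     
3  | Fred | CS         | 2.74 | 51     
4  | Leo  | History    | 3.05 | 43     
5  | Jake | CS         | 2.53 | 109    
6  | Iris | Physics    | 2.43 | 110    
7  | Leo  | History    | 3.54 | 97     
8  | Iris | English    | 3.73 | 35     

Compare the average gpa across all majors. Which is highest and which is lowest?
SELECT major, AVG(gpa)
FROM students
GROUP BY major
ORDER BY AVG(gpa)

All groups:
  Psychology: 2.17
  Physics: 2.60
  CS: 2.64
  History: 3.30
  English: 3.73

Highest: English (3.73)
Lowest: Psychology (2.17)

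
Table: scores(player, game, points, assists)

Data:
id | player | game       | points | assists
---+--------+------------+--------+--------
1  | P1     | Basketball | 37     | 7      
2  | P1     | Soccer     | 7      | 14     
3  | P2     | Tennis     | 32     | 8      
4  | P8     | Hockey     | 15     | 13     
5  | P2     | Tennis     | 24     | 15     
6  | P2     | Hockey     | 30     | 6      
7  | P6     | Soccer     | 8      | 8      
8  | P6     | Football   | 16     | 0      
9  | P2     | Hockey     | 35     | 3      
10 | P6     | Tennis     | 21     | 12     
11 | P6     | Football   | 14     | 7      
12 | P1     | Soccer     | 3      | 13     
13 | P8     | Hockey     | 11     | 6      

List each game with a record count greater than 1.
SELECT game, COUNT(*) as cnt
FROM scores
GROUP BY game
HAVING COUNT(*) > 1

Result:
  Football: 2
  Hockey: 4
  Soccer: 3
  Tennis: 3

Note: HAVING filters groups after aggregation, WHERE filters rows before.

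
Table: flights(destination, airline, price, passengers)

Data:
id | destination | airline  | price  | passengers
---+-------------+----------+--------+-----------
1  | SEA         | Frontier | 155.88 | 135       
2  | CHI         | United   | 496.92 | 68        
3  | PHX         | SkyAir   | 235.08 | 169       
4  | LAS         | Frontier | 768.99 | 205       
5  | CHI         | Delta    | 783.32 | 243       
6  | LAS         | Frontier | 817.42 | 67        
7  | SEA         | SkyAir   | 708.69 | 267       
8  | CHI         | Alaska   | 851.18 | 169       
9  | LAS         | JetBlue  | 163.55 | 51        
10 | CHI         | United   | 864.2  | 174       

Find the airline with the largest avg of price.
SELECT airline, AVG(price) as val
FROM flights
GROUP BY airline
ORDER BY val DESC
LIMIT 1

Result: Alaska with avg(price) = 851.18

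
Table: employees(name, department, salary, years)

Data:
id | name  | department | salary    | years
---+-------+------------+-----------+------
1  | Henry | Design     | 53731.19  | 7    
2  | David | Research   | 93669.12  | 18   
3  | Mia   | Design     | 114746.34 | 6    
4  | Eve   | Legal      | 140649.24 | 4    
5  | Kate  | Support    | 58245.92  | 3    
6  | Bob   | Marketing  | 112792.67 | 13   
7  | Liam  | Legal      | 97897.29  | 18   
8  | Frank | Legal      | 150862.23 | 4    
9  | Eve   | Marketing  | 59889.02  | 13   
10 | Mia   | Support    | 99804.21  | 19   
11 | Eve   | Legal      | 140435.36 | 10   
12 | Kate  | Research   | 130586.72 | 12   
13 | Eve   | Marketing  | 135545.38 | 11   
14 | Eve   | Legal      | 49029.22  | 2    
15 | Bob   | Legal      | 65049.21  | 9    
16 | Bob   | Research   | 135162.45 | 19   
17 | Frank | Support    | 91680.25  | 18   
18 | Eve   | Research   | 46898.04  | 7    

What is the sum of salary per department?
SELECT department, SUM(salary) as result
FROM employees
GROUP BY department

Result:
  Design: 168477.53
  Legal: 643922.55
  Marketing: 308227.07
  Research: 406316.33
  Support: 249730.38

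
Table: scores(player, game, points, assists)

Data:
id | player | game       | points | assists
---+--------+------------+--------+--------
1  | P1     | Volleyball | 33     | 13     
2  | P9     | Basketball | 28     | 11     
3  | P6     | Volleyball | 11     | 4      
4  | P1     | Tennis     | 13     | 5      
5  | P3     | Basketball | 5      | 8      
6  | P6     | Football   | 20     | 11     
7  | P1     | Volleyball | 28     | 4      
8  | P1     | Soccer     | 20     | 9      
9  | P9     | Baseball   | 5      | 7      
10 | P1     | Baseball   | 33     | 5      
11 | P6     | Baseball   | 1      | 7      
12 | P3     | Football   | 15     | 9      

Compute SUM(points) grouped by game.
SELECT game, SUM(points) as result
FROM scores
GROUP BY game

Result:
  Baseball: 39
  Basketball: 33
  Football: 35
  Soccer: 20
  Tennis: 13
  Volleyball: 72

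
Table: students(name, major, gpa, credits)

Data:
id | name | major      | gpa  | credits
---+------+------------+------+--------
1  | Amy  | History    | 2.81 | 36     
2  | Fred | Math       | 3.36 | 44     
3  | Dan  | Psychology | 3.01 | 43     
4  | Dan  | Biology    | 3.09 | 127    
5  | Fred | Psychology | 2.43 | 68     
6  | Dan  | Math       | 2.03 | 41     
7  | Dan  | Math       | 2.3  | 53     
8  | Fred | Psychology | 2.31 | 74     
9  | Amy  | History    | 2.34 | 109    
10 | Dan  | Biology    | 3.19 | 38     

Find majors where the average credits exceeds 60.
SELECT major, AVG(credits)
FROM students
GROUP BY major
HAVING AVG(credits) > 60

Result:
  Biology: avg=82.50
  History: avg=72.50
  Psychology: avg=61.67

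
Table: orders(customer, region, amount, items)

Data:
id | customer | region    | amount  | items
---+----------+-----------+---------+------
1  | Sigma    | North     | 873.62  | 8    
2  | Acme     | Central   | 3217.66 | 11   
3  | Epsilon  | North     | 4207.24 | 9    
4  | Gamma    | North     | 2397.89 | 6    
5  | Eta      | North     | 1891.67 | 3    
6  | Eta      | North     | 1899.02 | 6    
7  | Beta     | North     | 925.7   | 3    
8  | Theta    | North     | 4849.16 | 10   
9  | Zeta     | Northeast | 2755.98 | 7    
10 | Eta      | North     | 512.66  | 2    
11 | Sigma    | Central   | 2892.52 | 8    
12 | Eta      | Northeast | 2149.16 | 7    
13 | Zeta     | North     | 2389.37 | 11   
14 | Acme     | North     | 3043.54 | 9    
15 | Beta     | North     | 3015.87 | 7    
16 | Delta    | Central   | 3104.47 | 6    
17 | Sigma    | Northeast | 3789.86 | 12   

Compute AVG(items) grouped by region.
SELECT region, AVG(items) as result
FROM orders
GROUP BY region

Result:
  Central: 8.33
  North: 6.73
  Northeast: 8.67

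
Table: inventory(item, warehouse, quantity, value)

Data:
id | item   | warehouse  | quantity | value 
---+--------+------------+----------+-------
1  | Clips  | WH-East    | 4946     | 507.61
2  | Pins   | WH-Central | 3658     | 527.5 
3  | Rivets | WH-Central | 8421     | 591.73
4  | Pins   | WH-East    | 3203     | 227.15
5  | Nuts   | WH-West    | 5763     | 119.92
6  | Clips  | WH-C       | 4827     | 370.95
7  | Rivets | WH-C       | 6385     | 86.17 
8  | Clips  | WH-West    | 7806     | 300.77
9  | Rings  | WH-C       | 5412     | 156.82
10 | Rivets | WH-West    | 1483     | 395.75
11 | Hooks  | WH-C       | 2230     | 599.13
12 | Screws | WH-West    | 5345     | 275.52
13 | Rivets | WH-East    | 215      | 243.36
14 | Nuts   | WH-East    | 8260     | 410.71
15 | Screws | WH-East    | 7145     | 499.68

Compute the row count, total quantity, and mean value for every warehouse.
SELECT warehouse,
       COUNT(*) as cnt,
       SUM(quantity) as total_quantity,
       AVG(value) as avg_value
FROM inventory
GROUP BY warehouse

Result:
  WH-C: 4 records, 18854 total quantity, 303.27 avg value
  WH-Central: 2 records, 12079 total quantity, 559.62 avg value
  WH-East: 5 records, 23769 total quantity, 377.70 avg value
  WH-West: 4 records, 20397 total quantity, 272.99 avg value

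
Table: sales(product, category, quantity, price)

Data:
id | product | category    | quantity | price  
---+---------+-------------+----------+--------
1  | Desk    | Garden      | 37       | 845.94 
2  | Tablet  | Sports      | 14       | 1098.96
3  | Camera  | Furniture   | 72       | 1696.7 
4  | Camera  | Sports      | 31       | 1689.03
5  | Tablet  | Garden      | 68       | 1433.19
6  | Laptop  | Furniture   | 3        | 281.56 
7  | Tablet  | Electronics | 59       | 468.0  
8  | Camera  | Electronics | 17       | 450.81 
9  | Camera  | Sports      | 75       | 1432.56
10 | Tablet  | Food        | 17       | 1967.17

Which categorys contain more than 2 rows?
SELECT category, COUNT(*) as cnt
FROM sales
GROUP BY category
HAVING COUNT(*) > 2

Result:
  Sports: 3

Note: HAVING filters groups after aggregation, WHERE filters rows before.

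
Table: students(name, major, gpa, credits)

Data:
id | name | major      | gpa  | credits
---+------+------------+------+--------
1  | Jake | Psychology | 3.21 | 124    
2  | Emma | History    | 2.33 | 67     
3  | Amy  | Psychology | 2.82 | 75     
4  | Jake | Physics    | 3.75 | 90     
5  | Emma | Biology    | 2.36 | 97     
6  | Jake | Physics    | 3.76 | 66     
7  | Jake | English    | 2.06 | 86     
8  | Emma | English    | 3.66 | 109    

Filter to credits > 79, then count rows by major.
SELECT major, COUNT(*)
FROM students
WHERE credits > 79
GROUP BY major

Note: WHERE filters rows before grouping.

Result:
  Biology: 1
  English: 2
  Physics: 1
  Psychology: 1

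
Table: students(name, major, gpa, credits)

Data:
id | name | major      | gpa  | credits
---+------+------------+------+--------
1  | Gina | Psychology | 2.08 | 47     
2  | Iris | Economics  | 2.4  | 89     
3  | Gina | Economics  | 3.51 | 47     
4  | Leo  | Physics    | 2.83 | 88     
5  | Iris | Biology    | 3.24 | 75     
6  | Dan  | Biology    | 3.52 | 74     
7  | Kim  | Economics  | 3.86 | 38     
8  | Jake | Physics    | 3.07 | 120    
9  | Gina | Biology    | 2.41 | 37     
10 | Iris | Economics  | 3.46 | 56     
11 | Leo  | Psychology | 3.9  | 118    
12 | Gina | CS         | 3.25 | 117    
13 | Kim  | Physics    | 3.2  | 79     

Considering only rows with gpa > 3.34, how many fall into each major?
SELECT major, COUNT(*)
FROM students
WHERE gpa > 3.34
GROUP BY major

Note: WHERE filters rows before grouping.

Result:
  Biology: 1
  Economics: 3
  Psychology: 1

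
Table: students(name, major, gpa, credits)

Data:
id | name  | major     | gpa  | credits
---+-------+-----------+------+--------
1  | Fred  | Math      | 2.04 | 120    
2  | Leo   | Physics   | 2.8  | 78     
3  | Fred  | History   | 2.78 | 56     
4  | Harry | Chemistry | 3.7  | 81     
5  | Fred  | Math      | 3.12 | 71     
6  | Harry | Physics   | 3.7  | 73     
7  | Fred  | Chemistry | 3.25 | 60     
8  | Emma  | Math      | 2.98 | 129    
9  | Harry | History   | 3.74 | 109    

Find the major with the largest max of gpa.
SELECT major, MAX(gpa) as val
FROM students
GROUP BY major
ORDER BY val DESC
LIMIT 1

Result: History with max(gpa) = 3.74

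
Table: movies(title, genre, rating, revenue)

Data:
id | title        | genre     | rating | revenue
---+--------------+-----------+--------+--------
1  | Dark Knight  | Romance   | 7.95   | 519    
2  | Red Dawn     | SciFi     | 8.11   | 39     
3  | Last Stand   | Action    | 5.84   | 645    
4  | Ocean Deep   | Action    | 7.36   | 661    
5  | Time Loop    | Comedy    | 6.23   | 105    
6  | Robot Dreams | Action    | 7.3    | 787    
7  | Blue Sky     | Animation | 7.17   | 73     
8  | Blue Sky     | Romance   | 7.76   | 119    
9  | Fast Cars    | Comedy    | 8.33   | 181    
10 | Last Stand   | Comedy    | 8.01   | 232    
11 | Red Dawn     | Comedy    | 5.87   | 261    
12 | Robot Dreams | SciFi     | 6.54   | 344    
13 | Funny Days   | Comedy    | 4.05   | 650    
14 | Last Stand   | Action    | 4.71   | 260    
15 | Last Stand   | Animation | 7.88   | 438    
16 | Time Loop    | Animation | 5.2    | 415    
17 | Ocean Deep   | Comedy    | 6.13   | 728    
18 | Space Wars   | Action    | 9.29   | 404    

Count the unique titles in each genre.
SELECT genre, COUNT(DISTINCT title)
FROM movies
GROUP BY genre

Result:
  Action: 4 distinct
  Animation: 3 distinct
  Comedy: 6 distinct
  Romance: 2 distinct
  SciFi: 2 distinct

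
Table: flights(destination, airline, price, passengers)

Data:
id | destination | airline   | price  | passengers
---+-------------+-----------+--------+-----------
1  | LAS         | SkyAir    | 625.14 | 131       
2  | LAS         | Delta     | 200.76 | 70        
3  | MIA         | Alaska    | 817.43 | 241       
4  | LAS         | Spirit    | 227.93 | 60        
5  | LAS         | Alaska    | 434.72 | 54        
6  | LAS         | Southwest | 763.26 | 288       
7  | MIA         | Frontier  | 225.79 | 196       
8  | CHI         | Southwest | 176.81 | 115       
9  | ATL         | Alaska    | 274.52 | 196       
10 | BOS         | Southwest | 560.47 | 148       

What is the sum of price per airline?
SELECT airline, SUM(price) as result
FROM flights
GROUP BY airline

Result:
  Alaska: 1526.67
  Delta: 200.76
  Frontier: 225.79
  SkyAir: 625.14
  Southwest: 1500.54
  Spirit: 227.93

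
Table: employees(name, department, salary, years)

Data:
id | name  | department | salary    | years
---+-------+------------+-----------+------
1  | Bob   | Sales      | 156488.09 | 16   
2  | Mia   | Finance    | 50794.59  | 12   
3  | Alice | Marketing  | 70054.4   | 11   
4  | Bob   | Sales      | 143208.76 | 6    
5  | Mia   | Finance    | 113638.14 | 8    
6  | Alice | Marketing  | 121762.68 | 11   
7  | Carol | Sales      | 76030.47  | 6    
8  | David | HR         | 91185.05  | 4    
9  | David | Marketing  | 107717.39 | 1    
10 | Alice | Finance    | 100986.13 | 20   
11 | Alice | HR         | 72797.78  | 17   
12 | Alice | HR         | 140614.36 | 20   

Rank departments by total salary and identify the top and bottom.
SELECT department, SUM(salary)
FROM employees
GROUP BY department
ORDER BY SUM(salary)

All groups:
  Finance: 265418.86
  Marketing: 299534.47
  HR: 304597.19
  Sales: 375727.32

Highest: Sales (375727.32)
Lowest: Finance (265418.86)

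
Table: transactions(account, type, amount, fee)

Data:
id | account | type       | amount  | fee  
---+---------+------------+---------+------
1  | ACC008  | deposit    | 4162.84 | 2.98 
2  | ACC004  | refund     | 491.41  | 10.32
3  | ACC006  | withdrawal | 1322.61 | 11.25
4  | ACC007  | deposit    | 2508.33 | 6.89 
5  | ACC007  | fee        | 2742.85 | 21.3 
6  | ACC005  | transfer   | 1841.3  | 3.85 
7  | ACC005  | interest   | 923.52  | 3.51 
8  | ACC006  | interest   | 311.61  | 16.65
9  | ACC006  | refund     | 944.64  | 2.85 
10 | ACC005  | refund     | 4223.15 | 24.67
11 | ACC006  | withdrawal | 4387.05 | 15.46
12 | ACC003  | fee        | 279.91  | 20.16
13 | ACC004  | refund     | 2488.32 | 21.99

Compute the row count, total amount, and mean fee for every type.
SELECT type,
       COUNT(*) as cnt,
       SUM(amount) as total_amount,
       AVG(fee) as avg_fee
FROM transactions
GROUP BY type

Result:
  deposit: 2 records, 6671.17 total amount, 4.94 avg fee
  fee: 2 records, 3022.76 total amount, 20.73 avg fee
  interest: 2 records, 1235.13 total amount, 10.08 avg fee
  refund: 4 records, 8147.52 total amount, 14.96 avg fee
  transfer: 1 records, 1841.30 total amount, 3.85 avg fee
  withdrawal: 2 records, 5709.66 total amount, 13.36 avg fee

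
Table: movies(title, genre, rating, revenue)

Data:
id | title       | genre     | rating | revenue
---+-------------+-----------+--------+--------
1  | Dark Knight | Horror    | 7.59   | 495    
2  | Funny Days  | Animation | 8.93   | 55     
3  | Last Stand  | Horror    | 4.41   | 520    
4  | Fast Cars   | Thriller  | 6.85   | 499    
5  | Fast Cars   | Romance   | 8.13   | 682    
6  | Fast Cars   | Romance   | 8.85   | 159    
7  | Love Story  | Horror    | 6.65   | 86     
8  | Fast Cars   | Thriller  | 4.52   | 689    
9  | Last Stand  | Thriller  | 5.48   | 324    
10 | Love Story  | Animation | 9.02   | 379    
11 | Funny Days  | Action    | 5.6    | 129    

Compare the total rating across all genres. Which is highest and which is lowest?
SELECT genre, SUM(rating)
FROM movies
GROUP BY genre
ORDER BY SUM(rating)

All groups:
  Action: 5.60
  Thriller: 16.85
  Romance: 16.98
  Animation: 17.95
  Horror: 18.65

Highest: Horror (18.65)
Lowest: Action (5.60)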